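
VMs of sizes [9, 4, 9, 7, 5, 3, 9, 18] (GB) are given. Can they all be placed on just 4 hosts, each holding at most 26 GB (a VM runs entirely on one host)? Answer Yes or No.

A valid assignment using 3 hosts:
  host 1: 18 + 7 = 25
  host 2: 9 + 9 + 5 + 3 = 26
  host 3: 9 + 4 = 13
That uses only 3 ≤ 4, so 4 hosts are enough.

Yes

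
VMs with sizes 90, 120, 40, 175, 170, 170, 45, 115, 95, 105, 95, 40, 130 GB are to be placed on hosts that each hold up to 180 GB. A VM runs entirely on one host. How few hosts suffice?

10

Total = 175 + 170 + 170 + 130 + 120 + 115 + 105 + 95 + 95 + 90 + 45 + 40 + 40 = 1390 GB.
Lower bound: ⌈1390/180⌉ = 8 hosts.
Also, 9 VMs each exceed 90 GB, and no two of those can share a host, so at least 9 hosts are needed.
A packing using 10 hosts:
  host 1: 175 = 175
  host 2: 170 = 170
  host 3: 170 = 170
  host 4: 130 + 45 = 175
  host 5: 120 + 40 = 160
  host 6: 115 + 40 = 155
  host 7: 105 = 105
  host 8: 95 = 95
  host 9: 95 = 95
  host 10: 90 = 90
No arrangement into 9 hosts stays within capacity, so 10 is optimal.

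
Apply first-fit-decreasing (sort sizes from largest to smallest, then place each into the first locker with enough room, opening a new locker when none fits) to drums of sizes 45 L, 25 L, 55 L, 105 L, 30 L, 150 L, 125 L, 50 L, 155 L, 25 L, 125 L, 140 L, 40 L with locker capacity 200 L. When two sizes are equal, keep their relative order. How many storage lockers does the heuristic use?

6

Sorted descending: 155, 150, 140, 125, 125, 105, 55, 50, 45, 40, 30, 25, 25.
  155 → locker 1 (new)  [load 155/200]
  150 → locker 2 (new)  [load 150/200]
  140 → locker 3 (new)  [load 140/200]
  125 → locker 4 (new)  [load 125/200]
  125 → locker 5 (new)  [load 125/200]
  105 → locker 6 (new)  [load 105/200]
  55 → locker 3  [load 195/200]
  50 → locker 2  [load 200/200]
  45 → locker 1  [load 200/200]
  40 → locker 4  [load 165/200]
  30 → locker 4  [load 195/200]
  25 → locker 5  [load 150/200]
  25 → locker 5  [load 175/200]
6 storage lockers opened.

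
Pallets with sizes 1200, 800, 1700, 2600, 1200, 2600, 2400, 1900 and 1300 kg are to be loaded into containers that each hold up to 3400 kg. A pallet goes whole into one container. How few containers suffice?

6

Total = 2600 + 2600 + 2400 + 1900 + 1700 + 1300 + 1200 + 1200 + 800 = 15700 kg.
Lower bound: ⌈15700/3400⌉ = 5 containers.
A packing using 6 containers:
  container 1: 2600 + 800 = 3400
  container 2: 2600 = 2600
  container 3: 2400 = 2400
  container 4: 1900 + 1300 = 3200
  container 5: 1700 + 1200 = 2900
  container 6: 1200 = 1200
No arrangement into 5 containers stays within capacity, so 6 is optimal.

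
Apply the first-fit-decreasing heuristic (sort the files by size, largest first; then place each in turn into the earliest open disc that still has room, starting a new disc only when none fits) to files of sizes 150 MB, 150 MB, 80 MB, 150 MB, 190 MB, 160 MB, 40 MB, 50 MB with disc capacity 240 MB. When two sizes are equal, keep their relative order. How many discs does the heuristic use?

5

Sorted descending: 190, 160, 150, 150, 150, 80, 50, 40.
  190 → disc 1 (new)  [load 190/240]
  160 → disc 2 (new)  [load 160/240]
  150 → disc 3 (new)  [load 150/240]
  150 → disc 4 (new)  [load 150/240]
  150 → disc 5 (new)  [load 150/240]
  80 → disc 2  [load 240/240]
  50 → disc 1  [load 240/240]
  40 → disc 3  [load 190/240]
5 discs opened.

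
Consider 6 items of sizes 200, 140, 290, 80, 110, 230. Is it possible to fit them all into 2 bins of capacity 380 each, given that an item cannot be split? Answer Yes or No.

No

Total = 1050; ⌈1050/380⌉ = 3.
At least 3 bins are required, but only 2 are allowed.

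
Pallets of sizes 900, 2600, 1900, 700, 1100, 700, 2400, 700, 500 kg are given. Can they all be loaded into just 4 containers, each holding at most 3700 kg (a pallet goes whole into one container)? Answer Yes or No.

Yes

A valid assignment using 4 containers:
  container 1: 2600 + 1100 = 3700
  container 2: 2400 + 900 = 3300
  container 3: 1900 + 700 + 700 = 3300
  container 4: 700 + 500 = 1200
Every load is within 3700 kg, so 4 containers suffice.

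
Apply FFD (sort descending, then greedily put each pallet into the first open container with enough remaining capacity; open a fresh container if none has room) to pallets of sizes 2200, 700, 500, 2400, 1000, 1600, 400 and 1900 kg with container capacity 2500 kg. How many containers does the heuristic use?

Sorted descending: 2400, 2200, 1900, 1600, 1000, 700, 500, 400.
  2400 → container 1 (new)  [load 2400/2500]
  2200 → container 2 (new)  [load 2200/2500]
  1900 → container 3 (new)  [load 1900/2500]
  1600 → container 4 (new)  [load 1600/2500]
  1000 → container 5 (new)  [load 1000/2500]
  700 → container 4  [load 2300/2500]
  500 → container 3  [load 2400/2500]
  400 → container 5  [load 1400/2500]
5 containers opened.

5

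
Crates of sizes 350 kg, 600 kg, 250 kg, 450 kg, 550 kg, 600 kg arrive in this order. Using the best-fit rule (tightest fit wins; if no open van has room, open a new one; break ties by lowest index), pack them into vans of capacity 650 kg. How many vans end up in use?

5

  350 → van 1 (new)  [load 350/650]
  600 → van 2 (new)  [load 600/650]
  250 → van 1  [load 600/650]
  450 → van 3 (new)  [load 450/650]
  550 → van 4 (new)  [load 550/650]
  600 → van 5 (new)  [load 600/650]
5 vans opened.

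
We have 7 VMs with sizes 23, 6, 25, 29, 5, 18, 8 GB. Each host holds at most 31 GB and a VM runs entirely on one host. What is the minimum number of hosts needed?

Total = 29 + 25 + 23 + 18 + 8 + 6 + 5 = 114 GB.
Lower bound: ⌈114/31⌉ = 4 hosts.
A packing using 4 hosts:
  host 1: 29 = 29
  host 2: 25 + 6 = 31
  host 3: 23 + 8 = 31
  host 4: 18 + 5 = 23
This matches the lower bound, so 4 is optimal.

4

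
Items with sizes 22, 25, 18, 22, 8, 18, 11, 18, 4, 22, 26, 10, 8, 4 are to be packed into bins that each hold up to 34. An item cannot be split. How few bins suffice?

8

Total = 26 + 25 + 22 + 22 + 22 + 18 + 18 + 18 + 11 + 10 + 8 + 8 + 4 + 4 = 216.
Lower bound: ⌈216/34⌉ = 7 bins.
Also, 8 items each exceed 17, and no two of those can share a bin, so at least 8 bins are needed.
A packing using 8 bins:
  bin 1: 26 + 8 = 34
  bin 2: 25 + 8 = 33
  bin 3: 22 + 11 = 33
  bin 4: 22 + 10 = 32
  bin 5: 22 + 4 + 4 = 30
  bin 6: 18 = 18
  bin 7: 18 = 18
  bin 8: 18 = 18
This matches the lower bound, so 8 is optimal.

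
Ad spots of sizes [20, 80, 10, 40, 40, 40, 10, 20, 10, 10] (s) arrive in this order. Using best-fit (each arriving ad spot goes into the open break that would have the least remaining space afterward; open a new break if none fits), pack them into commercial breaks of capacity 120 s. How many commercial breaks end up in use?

3

  20 → break 1 (new)  [load 20/120]
  80 → break 1  [load 100/120]
  10 → break 1  [load 110/120]
  40 → break 2 (new)  [load 40/120]
  40 → break 2  [load 80/120]
  40 → break 2  [load 120/120]
  10 → break 1  [load 120/120]
  20 → break 3 (new)  [load 20/120]
  10 → break 3  [load 30/120]
  10 → break 3  [load 40/120]
3 commercial breaks opened.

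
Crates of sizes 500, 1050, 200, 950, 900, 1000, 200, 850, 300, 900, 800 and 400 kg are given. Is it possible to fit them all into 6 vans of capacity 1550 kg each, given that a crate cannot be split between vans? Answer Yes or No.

No

Total = 8050 kg; ⌈8050/1550⌉ = 6.
7 crates each exceed half the capacity and cannot share a van, forcing at least 7 vans.
At least 7 vans are required, but only 6 are allowed.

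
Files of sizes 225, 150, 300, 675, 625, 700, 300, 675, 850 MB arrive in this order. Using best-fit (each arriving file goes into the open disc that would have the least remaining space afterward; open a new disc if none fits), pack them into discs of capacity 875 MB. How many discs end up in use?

7

  225 → disc 1 (new)  [load 225/875]
  150 → disc 1  [load 375/875]
  300 → disc 1  [load 675/875]
  675 → disc 2 (new)  [load 675/875]
  625 → disc 3 (new)  [load 625/875]
  700 → disc 4 (new)  [load 700/875]
  300 → disc 5 (new)  [load 300/875]
  675 → disc 6 (new)  [load 675/875]
  850 → disc 7 (new)  [load 850/875]
7 discs opened.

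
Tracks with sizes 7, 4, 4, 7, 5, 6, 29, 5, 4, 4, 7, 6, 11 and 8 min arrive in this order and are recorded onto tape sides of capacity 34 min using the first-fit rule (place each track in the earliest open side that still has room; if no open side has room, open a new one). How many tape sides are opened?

  7 → side 1 (new)  [load 7/34]
  4 → side 1  [load 11/34]
  4 → side 1  [load 15/34]
  7 → side 1  [load 22/34]
  5 → side 1  [load 27/34]
  6 → side 1  [load 33/34]
  29 → side 2 (new)  [load 29/34]
  5 → side 2  [load 34/34]
  4 → side 3 (new)  [load 4/34]
  4 → side 3  [load 8/34]
  7 → side 3  [load 15/34]
  6 → side 3  [load 21/34]
  11 → side 3  [load 32/34]
  8 → side 4 (new)  [load 8/34]
4 tape sides opened.

4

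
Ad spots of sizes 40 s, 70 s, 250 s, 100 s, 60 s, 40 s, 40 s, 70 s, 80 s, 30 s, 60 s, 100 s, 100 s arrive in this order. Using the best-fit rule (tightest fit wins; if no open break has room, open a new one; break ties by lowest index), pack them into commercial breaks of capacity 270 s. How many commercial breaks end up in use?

4

  40 → break 1 (new)  [load 40/270]
  70 → break 1  [load 110/270]
  250 → break 2 (new)  [load 250/270]
  100 → break 1  [load 210/270]
  60 → break 1  [load 270/270]
  40 → break 3 (new)  [load 40/270]
  40 → break 3  [load 80/270]
  70 → break 3  [load 150/270]
  80 → break 3  [load 230/270]
  30 → break 3  [load 260/270]
  60 → break 4 (new)  [load 60/270]
  100 → break 4  [load 160/270]
  100 → break 4  [load 260/270]
4 commercial breaks opened.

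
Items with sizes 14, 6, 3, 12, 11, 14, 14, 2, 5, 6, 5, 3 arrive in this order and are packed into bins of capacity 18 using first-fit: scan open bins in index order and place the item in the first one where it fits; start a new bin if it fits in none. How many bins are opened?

  14 → bin 1 (new)  [load 14/18]
  6 → bin 2 (new)  [load 6/18]
  3 → bin 1  [load 17/18]
  12 → bin 2  [load 18/18]
  11 → bin 3 (new)  [load 11/18]
  14 → bin 4 (new)  [load 14/18]
  14 → bin 5 (new)  [load 14/18]
  2 → bin 3  [load 13/18]
  5 → bin 3  [load 18/18]
  6 → bin 6 (new)  [load 6/18]
  5 → bin 6  [load 11/18]
  3 → bin 4  [load 17/18]
6 bins opened.

6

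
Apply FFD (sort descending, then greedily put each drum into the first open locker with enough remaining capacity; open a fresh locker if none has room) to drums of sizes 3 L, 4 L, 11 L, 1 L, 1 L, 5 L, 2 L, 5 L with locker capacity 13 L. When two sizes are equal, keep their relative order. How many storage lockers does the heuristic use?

Sorted descending: 11, 5, 5, 4, 3, 2, 1, 1.
  11 → locker 1 (new)  [load 11/13]
  5 → locker 2 (new)  [load 5/13]
  5 → locker 2  [load 10/13]
  4 → locker 3 (new)  [load 4/13]
  3 → locker 2  [load 13/13]
  2 → locker 1  [load 13/13]
  1 → locker 3  [load 5/13]
  1 → locker 3  [load 6/13]
3 storage lockers opened.

3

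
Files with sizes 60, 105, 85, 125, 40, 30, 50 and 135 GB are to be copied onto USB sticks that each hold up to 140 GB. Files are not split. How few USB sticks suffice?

5

Total = 135 + 125 + 105 + 85 + 60 + 50 + 40 + 30 = 630 GB.
Lower bound: ⌈630/140⌉ = 5 USB sticks.
A packing using 5 USB sticks:
  USB stick 1: 135 = 135
  USB stick 2: 125 = 125
  USB stick 3: 105 + 30 = 135
  USB stick 4: 85 + 50 = 135
  USB stick 5: 60 + 40 = 100
This matches the lower bound, so 5 is optimal.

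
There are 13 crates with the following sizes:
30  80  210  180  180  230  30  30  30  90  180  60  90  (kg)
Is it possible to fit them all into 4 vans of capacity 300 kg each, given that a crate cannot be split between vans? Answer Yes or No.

Total = 1420 kg; ⌈1420/300⌉ = 5.
At least 5 vans are required, but only 4 are allowed.

No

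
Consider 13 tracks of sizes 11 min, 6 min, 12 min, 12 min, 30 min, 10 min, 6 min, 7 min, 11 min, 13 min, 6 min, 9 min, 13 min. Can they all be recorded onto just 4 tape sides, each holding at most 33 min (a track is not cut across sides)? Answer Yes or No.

Total = 146 min; ⌈146/33⌉ = 5.
At least 5 tape sides are required, but only 4 are allowed.

No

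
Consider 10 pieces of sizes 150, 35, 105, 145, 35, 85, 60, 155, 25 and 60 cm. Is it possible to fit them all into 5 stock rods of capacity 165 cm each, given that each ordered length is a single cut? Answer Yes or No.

Total = 855 cm; ⌈855/165⌉ = 6.
At least 6 stock rods are required, but only 5 are allowed.

No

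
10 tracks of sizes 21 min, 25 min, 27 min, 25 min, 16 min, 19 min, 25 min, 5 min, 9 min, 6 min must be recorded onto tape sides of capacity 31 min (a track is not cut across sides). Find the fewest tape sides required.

7

Total = 27 + 25 + 25 + 25 + 21 + 19 + 16 + 9 + 6 + 5 = 178 min.
Lower bound: ⌈178/31⌉ = 6 tape sides.
Also, 7 tracks each exceed 31/2 min, and no two of those can share a side, so at least 7 tape sides are needed.
A packing using 7 tape sides:
  side 1: 27 = 27
  side 2: 25 + 6 = 31
  side 3: 25 + 5 = 30
  side 4: 25 = 25
  side 5: 21 + 9 = 30
  side 6: 19 = 19
  side 7: 16 = 16
This matches the lower bound, so 7 is optimal.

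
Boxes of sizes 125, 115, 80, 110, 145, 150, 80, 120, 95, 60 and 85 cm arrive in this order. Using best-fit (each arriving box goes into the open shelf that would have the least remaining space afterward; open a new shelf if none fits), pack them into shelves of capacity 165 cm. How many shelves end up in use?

9

  125 → shelf 1 (new)  [load 125/165]
  115 → shelf 2 (new)  [load 115/165]
  80 → shelf 3 (new)  [load 80/165]
  110 → shelf 4 (new)  [load 110/165]
  145 → shelf 5 (new)  [load 145/165]
  150 → shelf 6 (new)  [load 150/165]
  80 → shelf 3  [load 160/165]
  120 → shelf 7 (new)  [load 120/165]
  95 → shelf 8 (new)  [load 95/165]
  60 → shelf 8  [load 155/165]
  85 → shelf 9 (new)  [load 85/165]
9 shelves opened.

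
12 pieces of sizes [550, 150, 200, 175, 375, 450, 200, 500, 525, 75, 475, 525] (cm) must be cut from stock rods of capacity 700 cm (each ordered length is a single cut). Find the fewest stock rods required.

7

Total = 550 + 525 + 525 + 500 + 475 + 450 + 375 + 200 + 200 + 175 + 150 + 75 = 4200 cm.
Lower bound: ⌈4200/700⌉ = 6 stock rods.
Also, 7 pieces each exceed 350 cm, and no two of those can share a stock rod, so at least 7 stock rods are needed.
A packing using 7 stock rods:
  stock rod 1: 550 + 150 = 700
  stock rod 2: 525 + 175 = 700
  stock rod 3: 525 + 75 = 600
  stock rod 4: 500 + 200 = 700
  stock rod 5: 475 + 200 = 675
  stock rod 6: 450 = 450
  stock rod 7: 375 = 375
This matches the lower bound, so 7 is optimal.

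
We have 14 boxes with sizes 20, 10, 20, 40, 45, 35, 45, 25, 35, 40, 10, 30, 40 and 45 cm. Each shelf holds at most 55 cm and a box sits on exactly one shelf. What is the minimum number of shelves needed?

9

Total = 45 + 45 + 45 + 40 + 40 + 40 + 35 + 35 + 30 + 25 + 20 + 20 + 10 + 10 = 440 cm.
Lower bound: ⌈440/55⌉ = 8 shelves.
Also, 9 boxes each exceed 55/2 cm, and no two of those can share a shelf, so at least 9 shelves are needed.
A packing using 9 shelves:
  shelf 1: 45 + 10 = 55
  shelf 2: 45 + 10 = 55
  shelf 3: 45 = 45
  shelf 4: 40 = 40
  shelf 5: 40 = 40
  shelf 6: 40 = 40
  shelf 7: 35 + 20 = 55
  shelf 8: 35 + 20 = 55
  shelf 9: 30 + 25 = 55
This matches the lower bound, so 9 is optimal.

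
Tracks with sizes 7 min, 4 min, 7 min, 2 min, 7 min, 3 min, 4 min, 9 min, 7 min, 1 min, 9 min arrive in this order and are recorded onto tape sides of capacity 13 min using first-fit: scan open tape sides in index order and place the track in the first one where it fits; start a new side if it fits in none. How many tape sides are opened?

6

  7 → side 1 (new)  [load 7/13]
  4 → side 1  [load 11/13]
  7 → side 2 (new)  [load 7/13]
  2 → side 1  [load 13/13]
  7 → side 3 (new)  [load 7/13]
  3 → side 2  [load 10/13]
  4 → side 3  [load 11/13]
  9 → side 4 (new)  [load 9/13]
  7 → side 5 (new)  [load 7/13]
  1 → side 2  [load 11/13]
  9 → side 6 (new)  [load 9/13]
6 tape sides opened.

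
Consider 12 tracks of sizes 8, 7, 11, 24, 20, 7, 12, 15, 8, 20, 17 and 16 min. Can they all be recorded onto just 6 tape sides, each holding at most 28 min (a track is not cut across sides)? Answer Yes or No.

Total = 165 min; ⌈165/28⌉ = 6.
The bound of 6 does not rule out 6, but exhaustive search shows no assignment into 6 tape sides of capacity 28 min exists — the minimum is 7.

No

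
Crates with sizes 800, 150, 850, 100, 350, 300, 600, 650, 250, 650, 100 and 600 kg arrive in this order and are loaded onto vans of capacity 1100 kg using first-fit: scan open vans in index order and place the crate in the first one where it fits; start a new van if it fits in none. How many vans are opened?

  800 → van 1 (new)  [load 800/1100]
  150 → van 1  [load 950/1100]
  850 → van 2 (new)  [load 850/1100]
  100 → van 1  [load 1050/1100]
  350 → van 3 (new)  [load 350/1100]
  300 → van 3  [load 650/1100]
  600 → van 4 (new)  [load 600/1100]
  650 → van 5 (new)  [load 650/1100]
  250 → van 2  [load 1100/1100]
  650 → van 6 (new)  [load 650/1100]
  100 → van 3  [load 750/1100]
  600 → van 7 (new)  [load 600/1100]
7 vans opened.

7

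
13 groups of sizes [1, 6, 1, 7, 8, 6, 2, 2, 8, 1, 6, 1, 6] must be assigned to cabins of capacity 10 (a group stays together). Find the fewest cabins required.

Total = 8 + 8 + 7 + 6 + 6 + 6 + 6 + 2 + 2 + 1 + 1 + 1 + 1 = 55.
Lower bound: ⌈55/10⌉ = 6 cabins.
Also, 7 groups each exceed 5, and no two of those can share a cabin, so at least 7 cabins are needed.
A packing using 7 cabins:
  cabin 1: 8 + 2 = 10
  cabin 2: 8 + 2 = 10
  cabin 3: 7 + 1 + 1 + 1 = 10
  cabin 4: 6 + 1 = 7
  cabin 5: 6 = 6
  cabin 6: 6 = 6
  cabin 7: 6 = 6
This matches the lower bound, so 7 is optimal.

7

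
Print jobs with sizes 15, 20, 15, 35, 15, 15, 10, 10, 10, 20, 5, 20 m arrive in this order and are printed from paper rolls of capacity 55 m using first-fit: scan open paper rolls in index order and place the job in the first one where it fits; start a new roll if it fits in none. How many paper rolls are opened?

  15 → roll 1 (new)  [load 15/55]
  20 → roll 1  [load 35/55]
  15 → roll 1  [load 50/55]
  35 → roll 2 (new)  [load 35/55]
  15 → roll 2  [load 50/55]
  15 → roll 3 (new)  [load 15/55]
  10 → roll 3  [load 25/55]
  10 → roll 3  [load 35/55]
  10 → roll 3  [load 45/55]
  20 → roll 4 (new)  [load 20/55]
  5 → roll 1  [load 55/55]
  20 → roll 4  [load 40/55]
4 paper rolls opened.

4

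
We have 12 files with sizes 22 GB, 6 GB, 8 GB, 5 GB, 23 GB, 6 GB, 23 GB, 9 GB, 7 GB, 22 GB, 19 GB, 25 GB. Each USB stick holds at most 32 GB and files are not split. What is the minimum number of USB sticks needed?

Total = 25 + 23 + 23 + 22 + 22 + 19 + 9 + 8 + 7 + 6 + 6 + 5 = 175 GB.
Lower bound: ⌈175/32⌉ = 6 USB sticks.
A packing using 6 USB sticks:
  USB stick 1: 25 + 7 = 32
  USB stick 2: 23 + 9 = 32
  USB stick 3: 23 + 8 = 31
  USB stick 4: 22 + 6 = 28
  USB stick 5: 22 + 6 = 28
  USB stick 6: 19 + 5 = 24
This matches the lower bound, so 6 is optimal.

6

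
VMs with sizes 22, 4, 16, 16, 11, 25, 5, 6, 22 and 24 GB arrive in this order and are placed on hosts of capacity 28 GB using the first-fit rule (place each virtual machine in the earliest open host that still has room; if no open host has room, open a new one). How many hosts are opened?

6

  22 → host 1 (new)  [load 22/28]
  4 → host 1  [load 26/28]
  16 → host 2 (new)  [load 16/28]
  16 → host 3 (new)  [load 16/28]
  11 → host 2  [load 27/28]
  25 → host 4 (new)  [load 25/28]
  5 → host 3  [load 21/28]
  6 → host 3  [load 27/28]
  22 → host 5 (new)  [load 22/28]
  24 → host 6 (new)  [load 24/28]
6 hosts opened.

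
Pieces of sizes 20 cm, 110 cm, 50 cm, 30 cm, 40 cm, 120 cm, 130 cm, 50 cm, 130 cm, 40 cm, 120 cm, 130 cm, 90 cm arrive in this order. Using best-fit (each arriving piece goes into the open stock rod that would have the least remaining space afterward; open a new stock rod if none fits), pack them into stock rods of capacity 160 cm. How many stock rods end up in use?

  20 → stock rod 1 (new)  [load 20/160]
  110 → stock rod 1  [load 130/160]
  50 → stock rod 2 (new)  [load 50/160]
  30 → stock rod 1  [load 160/160]
  40 → stock rod 2  [load 90/160]
  120 → stock rod 3 (new)  [load 120/160]
  130 → stock rod 4 (new)  [load 130/160]
  50 → stock rod 2  [load 140/160]
  130 → stock rod 5 (new)  [load 130/160]
  40 → stock rod 3  [load 160/160]
  120 → stock rod 6 (new)  [load 120/160]
  130 → stock rod 7 (new)  [load 130/160]
  90 → stock rod 8 (new)  [load 90/160]
8 stock rods opened.

8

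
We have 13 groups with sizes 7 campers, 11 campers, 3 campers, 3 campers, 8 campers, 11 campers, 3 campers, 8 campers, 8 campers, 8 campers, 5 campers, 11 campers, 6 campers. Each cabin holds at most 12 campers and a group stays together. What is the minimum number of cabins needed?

Total = 11 + 11 + 11 + 8 + 8 + 8 + 8 + 7 + 6 + 5 + 3 + 3 + 3 = 92 campers.
Lower bound: ⌈92/12⌉ = 8 cabins.
A packing using 9 cabins:
  cabin 1: 11 = 11
  cabin 2: 11 = 11
  cabin 3: 11 = 11
  cabin 4: 8 + 3 = 11
  cabin 5: 8 + 3 = 11
  cabin 6: 8 + 3 = 11
  cabin 7: 8 = 8
  cabin 8: 7 + 5 = 12
  cabin 9: 6 = 6
No arrangement into 8 cabins stays within capacity, so 9 is optimal.

9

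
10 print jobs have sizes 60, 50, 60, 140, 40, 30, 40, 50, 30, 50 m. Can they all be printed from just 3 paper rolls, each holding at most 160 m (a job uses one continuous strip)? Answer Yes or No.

Total = 550 m; ⌈550/160⌉ = 4.
At least 4 paper rolls are required, but only 3 are allowed.

No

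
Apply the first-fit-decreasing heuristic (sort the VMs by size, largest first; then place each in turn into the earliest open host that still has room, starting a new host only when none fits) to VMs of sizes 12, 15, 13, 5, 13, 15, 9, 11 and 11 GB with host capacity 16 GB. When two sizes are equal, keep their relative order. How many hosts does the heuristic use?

Sorted descending: 15, 15, 13, 13, 12, 11, 11, 9, 5.
  15 → host 1 (new)  [load 15/16]
  15 → host 2 (new)  [load 15/16]
  13 → host 3 (new)  [load 13/16]
  13 → host 4 (new)  [load 13/16]
  12 → host 5 (new)  [load 12/16]
  11 → host 6 (new)  [load 11/16]
  11 → host 7 (new)  [load 11/16]
  9 → host 8 (new)  [load 9/16]
  5 → host 6  [load 16/16]
8 hosts opened.

8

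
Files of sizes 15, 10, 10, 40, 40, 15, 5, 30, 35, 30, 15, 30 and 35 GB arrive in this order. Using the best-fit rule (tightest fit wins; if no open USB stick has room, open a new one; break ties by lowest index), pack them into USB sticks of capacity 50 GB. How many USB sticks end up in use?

8

  15 → USB stick 1 (new)  [load 15/50]
  10 → USB stick 1  [load 25/50]
  10 → USB stick 1  [load 35/50]
  40 → USB stick 2 (new)  [load 40/50]
  40 → USB stick 3 (new)  [load 40/50]
  15 → USB stick 1  [load 50/50]
  5 → USB stick 2  [load 45/50]
  30 → USB stick 4 (new)  [load 30/50]
  35 → USB stick 5 (new)  [load 35/50]
  30 → USB stick 6 (new)  [load 30/50]
  15 → USB stick 5  [load 50/50]
  30 → USB stick 7 (new)  [load 30/50]
  35 → USB stick 8 (new)  [load 35/50]
8 USB sticks opened.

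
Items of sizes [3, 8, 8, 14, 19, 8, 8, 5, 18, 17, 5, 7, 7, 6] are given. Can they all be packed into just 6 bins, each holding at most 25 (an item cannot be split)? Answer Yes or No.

A valid assignment using 6 bins:
  bin 1: 19 + 6 = 25
  bin 2: 18 + 7 = 25
  bin 3: 17 + 8 = 25
  bin 4: 14 + 8 + 3 = 25
  bin 5: 8 + 8 + 7 = 23
  bin 6: 5 + 5 = 10
Every load is within 25, so 6 bins suffice.

Yes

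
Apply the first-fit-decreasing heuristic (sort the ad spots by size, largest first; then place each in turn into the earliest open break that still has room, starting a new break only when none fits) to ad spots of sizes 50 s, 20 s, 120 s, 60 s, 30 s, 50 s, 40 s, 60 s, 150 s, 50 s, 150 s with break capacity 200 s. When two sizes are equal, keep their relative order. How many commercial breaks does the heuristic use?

Sorted descending: 150, 150, 120, 60, 60, 50, 50, 50, 40, 30, 20.
  150 → break 1 (new)  [load 150/200]
  150 → break 2 (new)  [load 150/200]
  120 → break 3 (new)  [load 120/200]
  60 → break 3  [load 180/200]
  60 → break 4 (new)  [load 60/200]
  50 → break 1  [load 200/200]
  50 → break 2  [load 200/200]
  50 → break 4  [load 110/200]
  40 → break 4  [load 150/200]
  30 → break 4  [load 180/200]
  20 → break 3  [load 200/200]
4 commercial breaks opened.

4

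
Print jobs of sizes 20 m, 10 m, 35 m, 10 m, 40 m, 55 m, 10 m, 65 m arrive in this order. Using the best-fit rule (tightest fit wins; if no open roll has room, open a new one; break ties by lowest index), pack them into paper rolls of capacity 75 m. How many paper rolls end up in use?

  20 → roll 1 (new)  [load 20/75]
  10 → roll 1  [load 30/75]
  35 → roll 1  [load 65/75]
  10 → roll 1  [load 75/75]
  40 → roll 2 (new)  [load 40/75]
  55 → roll 3 (new)  [load 55/75]
  10 → roll 3  [load 65/75]
  65 → roll 4 (new)  [load 65/75]
4 paper rolls opened.

4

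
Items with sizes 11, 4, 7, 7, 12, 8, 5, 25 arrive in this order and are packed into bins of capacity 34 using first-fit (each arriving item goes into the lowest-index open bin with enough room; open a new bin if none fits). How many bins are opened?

3

  11 → bin 1 (new)  [load 11/34]
  4 → bin 1  [load 15/34]
  7 → bin 1  [load 22/34]
  7 → bin 1  [load 29/34]
  12 → bin 2 (new)  [load 12/34]
  8 → bin 2  [load 20/34]
  5 → bin 1  [load 34/34]
  25 → bin 3 (new)  [load 25/34]
3 bins opened.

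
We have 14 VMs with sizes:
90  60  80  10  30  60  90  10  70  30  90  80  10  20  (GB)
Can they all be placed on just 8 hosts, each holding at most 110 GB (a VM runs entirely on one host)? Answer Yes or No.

A valid assignment using 8 hosts:
  host 1: 90 + 20 = 110
  host 2: 90 + 10 + 10 = 110
  host 3: 90 + 10 = 100
  host 4: 80 + 30 = 110
  host 5: 80 + 30 = 110
  host 6: 70 = 70
  host 7: 60 = 60
  host 8: 60 = 60
Every load is within 110 GB, so 8 hosts suffice.

Yes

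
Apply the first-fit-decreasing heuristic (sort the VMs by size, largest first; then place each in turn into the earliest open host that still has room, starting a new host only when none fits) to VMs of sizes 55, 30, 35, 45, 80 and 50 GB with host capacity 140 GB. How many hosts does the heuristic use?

3

Sorted descending: 80, 55, 50, 45, 35, 30.
  80 → host 1 (new)  [load 80/140]
  55 → host 1  [load 135/140]
  50 → host 2 (new)  [load 50/140]
  45 → host 2  [load 95/140]
  35 → host 2  [load 130/140]
  30 → host 3 (new)  [load 30/140]
3 hosts opened.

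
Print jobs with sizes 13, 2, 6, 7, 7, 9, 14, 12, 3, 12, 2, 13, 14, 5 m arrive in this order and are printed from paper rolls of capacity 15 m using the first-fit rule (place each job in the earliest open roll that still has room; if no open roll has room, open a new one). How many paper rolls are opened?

  13 → roll 1 (new)  [load 13/15]
  2 → roll 1  [load 15/15]
  6 → roll 2 (new)  [load 6/15]
  7 → roll 2  [load 13/15]
  7 → roll 3 (new)  [load 7/15]
  9 → roll 4 (new)  [load 9/15]
  14 → roll 5 (new)  [load 14/15]
  12 → roll 6 (new)  [load 12/15]
  3 → roll 3  [load 10/15]
  12 → roll 7 (new)  [load 12/15]
  2 → roll 2  [load 15/15]
  13 → roll 8 (new)  [load 13/15]
  14 → roll 9 (new)  [load 14/15]
  5 → roll 3  [load 15/15]
9 paper rolls opened.

9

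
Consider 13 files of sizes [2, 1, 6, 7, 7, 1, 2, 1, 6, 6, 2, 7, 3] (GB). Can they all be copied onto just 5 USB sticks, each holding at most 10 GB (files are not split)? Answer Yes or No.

No

Total = 51 GB; ⌈51/10⌉ = 6.
At least 6 USB sticks are required, but only 5 are allowed.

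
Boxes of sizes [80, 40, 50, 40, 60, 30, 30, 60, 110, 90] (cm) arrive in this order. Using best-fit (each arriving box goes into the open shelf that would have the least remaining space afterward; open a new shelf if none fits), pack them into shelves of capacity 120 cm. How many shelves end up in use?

  80 → shelf 1 (new)  [load 80/120]
  40 → shelf 1  [load 120/120]
  50 → shelf 2 (new)  [load 50/120]
  40 → shelf 2  [load 90/120]
  60 → shelf 3 (new)  [load 60/120]
  30 → shelf 2  [load 120/120]
  30 → shelf 3  [load 90/120]
  60 → shelf 4 (new)  [load 60/120]
  110 → shelf 5 (new)  [load 110/120]
  90 → shelf 6 (new)  [load 90/120]
6 shelves opened.

6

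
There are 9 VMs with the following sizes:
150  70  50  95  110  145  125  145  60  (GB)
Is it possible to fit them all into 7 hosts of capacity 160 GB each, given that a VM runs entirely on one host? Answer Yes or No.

Yes

A valid assignment using 7 hosts:
  host 1: 150 = 150
  host 2: 145 = 145
  host 3: 145 = 145
  host 4: 125 = 125
  host 5: 110 + 50 = 160
  host 6: 95 + 60 = 155
  host 7: 70 = 70
Every load is within 160 GB, so 7 hosts suffice.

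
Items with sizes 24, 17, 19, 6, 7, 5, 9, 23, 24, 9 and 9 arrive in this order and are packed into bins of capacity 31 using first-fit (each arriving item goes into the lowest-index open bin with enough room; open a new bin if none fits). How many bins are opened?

6

  24 → bin 1 (new)  [load 24/31]
  17 → bin 2 (new)  [load 17/31]
  19 → bin 3 (new)  [load 19/31]
  6 → bin 1  [load 30/31]
  7 → bin 2  [load 24/31]
  5 → bin 2  [load 29/31]
  9 → bin 3  [load 28/31]
  23 → bin 4 (new)  [load 23/31]
  24 → bin 5 (new)  [load 24/31]
  9 → bin 6 (new)  [load 9/31]
  9 → bin 6  [load 18/31]
6 bins opened.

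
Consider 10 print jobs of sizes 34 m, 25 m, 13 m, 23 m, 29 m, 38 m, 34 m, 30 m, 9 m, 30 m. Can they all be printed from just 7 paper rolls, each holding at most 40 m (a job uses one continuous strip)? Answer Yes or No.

Total = 265 m; ⌈265/40⌉ = 7.
8 print jobs each exceed half the capacity and cannot share a roll, forcing at least 8 paper rolls.
At least 8 paper rolls are required, but only 7 are allowed.

No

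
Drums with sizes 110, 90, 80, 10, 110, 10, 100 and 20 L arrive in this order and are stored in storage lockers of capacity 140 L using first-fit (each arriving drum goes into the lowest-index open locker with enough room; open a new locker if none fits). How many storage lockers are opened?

5

  110 → locker 1 (new)  [load 110/140]
  90 → locker 2 (new)  [load 90/140]
  80 → locker 3 (new)  [load 80/140]
  10 → locker 1  [load 120/140]
  110 → locker 4 (new)  [load 110/140]
  10 → locker 1  [load 130/140]
  100 → locker 5 (new)  [load 100/140]
  20 → locker 2  [load 110/140]
5 storage lockers opened.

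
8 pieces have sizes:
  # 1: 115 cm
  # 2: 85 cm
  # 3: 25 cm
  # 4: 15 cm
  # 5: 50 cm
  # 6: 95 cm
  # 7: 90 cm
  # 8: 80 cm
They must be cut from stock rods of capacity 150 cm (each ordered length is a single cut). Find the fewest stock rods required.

5

Total = 115 + 95 + 90 + 85 + 80 + 50 + 25 + 15 = 555 cm.
Lower bound: ⌈555/150⌉ = 4 stock rods.
Also, 5 pieces each exceed 75 cm, and no two of those can share a stock rod, so at least 5 stock rods are needed.
A packing using 5 stock rods:
  stock rod 1: 115 + 25 = 140
  stock rod 2: 95 + 50 = 145
  stock rod 3: 90 + 15 = 105
  stock rod 4: 85 = 85
  stock rod 5: 80 = 80
This matches the lower bound, so 5 is optimal.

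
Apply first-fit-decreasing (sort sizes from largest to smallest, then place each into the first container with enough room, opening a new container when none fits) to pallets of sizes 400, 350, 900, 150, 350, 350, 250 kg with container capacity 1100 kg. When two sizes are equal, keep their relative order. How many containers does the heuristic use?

3

Sorted descending: 900, 400, 350, 350, 350, 250, 150.
  900 → container 1 (new)  [load 900/1100]
  400 → container 2 (new)  [load 400/1100]
  350 → container 2  [load 750/1100]
  350 → container 2  [load 1100/1100]
  350 → container 3 (new)  [load 350/1100]
  250 → container 3  [load 600/1100]
  150 → container 1  [load 1050/1100]
3 containers opened.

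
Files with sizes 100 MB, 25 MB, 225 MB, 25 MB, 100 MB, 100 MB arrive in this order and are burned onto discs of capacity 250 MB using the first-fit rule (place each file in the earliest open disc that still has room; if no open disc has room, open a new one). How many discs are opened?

3

  100 → disc 1 (new)  [load 100/250]
  25 → disc 1  [load 125/250]
  225 → disc 2 (new)  [load 225/250]
  25 → disc 1  [load 150/250]
  100 → disc 1  [load 250/250]
  100 → disc 3 (new)  [load 100/250]
3 discs opened.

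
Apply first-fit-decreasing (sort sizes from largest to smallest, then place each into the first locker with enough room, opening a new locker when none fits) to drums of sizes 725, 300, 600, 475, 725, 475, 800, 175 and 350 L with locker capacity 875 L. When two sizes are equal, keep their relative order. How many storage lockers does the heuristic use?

Sorted descending: 800, 725, 725, 600, 475, 475, 350, 300, 175.
  800 → locker 1 (new)  [load 800/875]
  725 → locker 2 (new)  [load 725/875]
  725 → locker 3 (new)  [load 725/875]
  600 → locker 4 (new)  [load 600/875]
  475 → locker 5 (new)  [load 475/875]
  475 → locker 6 (new)  [load 475/875]
  350 → locker 5  [load 825/875]
  300 → locker 6  [load 775/875]
  175 → locker 4  [load 775/875]
6 storage lockers opened.

6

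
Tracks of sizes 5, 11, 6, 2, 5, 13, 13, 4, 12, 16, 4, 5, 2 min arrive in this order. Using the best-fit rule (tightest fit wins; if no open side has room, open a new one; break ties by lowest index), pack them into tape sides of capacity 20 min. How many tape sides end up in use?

  5 → side 1 (new)  [load 5/20]
  11 → side 1  [load 16/20]
  6 → side 2 (new)  [load 6/20]
  2 → side 1  [load 18/20]
  5 → side 2  [load 11/20]
  13 → side 3 (new)  [load 13/20]
  13 → side 4 (new)  [load 13/20]
  4 → side 3  [load 17/20]
  12 → side 5 (new)  [load 12/20]
  16 → side 6 (new)  [load 16/20]
  4 → side 6  [load 20/20]
  5 → side 4  [load 18/20]
  2 → side 1  [load 20/20]
6 tape sides opened.

6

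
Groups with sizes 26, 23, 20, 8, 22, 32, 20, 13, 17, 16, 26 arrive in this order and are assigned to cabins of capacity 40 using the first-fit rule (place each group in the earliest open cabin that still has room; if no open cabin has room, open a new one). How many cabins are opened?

7

  26 → cabin 1 (new)  [load 26/40]
  23 → cabin 2 (new)  [load 23/40]
  20 → cabin 3 (new)  [load 20/40]
  8 → cabin 1  [load 34/40]
  22 → cabin 4 (new)  [load 22/40]
  32 → cabin 5 (new)  [load 32/40]
  20 → cabin 3  [load 40/40]
  13 → cabin 2  [load 36/40]
  17 → cabin 4  [load 39/40]
  16 → cabin 6 (new)  [load 16/40]
  26 → cabin 7 (new)  [load 26/40]
7 cabins opened.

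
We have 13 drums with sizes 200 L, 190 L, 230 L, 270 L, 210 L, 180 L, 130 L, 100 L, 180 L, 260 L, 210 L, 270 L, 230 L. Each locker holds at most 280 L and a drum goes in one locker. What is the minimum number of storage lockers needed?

12

Total = 270 + 270 + 260 + 230 + 230 + 210 + 210 + 200 + 190 + 180 + 180 + 130 + 100 = 2660 L.
Lower bound: ⌈2660/280⌉ = 10 storage lockers.
Also, 11 drums each exceed 140 L, and no two of those can share a locker, so at least 11 storage lockers are needed.
A packing using 12 storage lockers:
  locker 1: 270 = 270
  locker 2: 270 = 270
  locker 3: 260 = 260
  locker 4: 230 = 230
  locker 5: 230 = 230
  locker 6: 210 = 210
  locker 7: 210 = 210
  locker 8: 200 = 200
  locker 9: 190 = 190
  locker 10: 180 + 100 = 280
  locker 11: 180 = 180
  locker 12: 130 = 130
No arrangement into 11 storage lockers stays within capacity, so 12 is optimal.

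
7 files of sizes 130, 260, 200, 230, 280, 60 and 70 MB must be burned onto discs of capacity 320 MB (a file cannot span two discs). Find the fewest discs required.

5

Total = 280 + 260 + 230 + 200 + 130 + 70 + 60 = 1230 MB.
Lower bound: ⌈1230/320⌉ = 4 discs.
A packing using 5 discs:
  disc 1: 280 = 280
  disc 2: 260 + 60 = 320
  disc 3: 230 + 70 = 300
  disc 4: 200 = 200
  disc 5: 130 = 130
No arrangement into 4 discs stays within capacity, so 5 is optimal.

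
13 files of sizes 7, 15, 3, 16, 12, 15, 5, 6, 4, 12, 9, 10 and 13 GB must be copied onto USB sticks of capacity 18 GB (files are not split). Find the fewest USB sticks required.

8

Total = 16 + 15 + 15 + 13 + 12 + 12 + 10 + 9 + 7 + 6 + 5 + 4 + 3 = 127 GB.
Lower bound: ⌈127/18⌉ = 8 USB sticks.
A packing using 8 USB sticks:
  USB stick 1: 16 = 16
  USB stick 2: 15 + 3 = 18
  USB stick 3: 15 = 15
  USB stick 4: 13 + 5 = 18
  USB stick 5: 12 + 6 = 18
  USB stick 6: 12 + 4 = 16
  USB stick 7: 10 + 7 = 17
  USB stick 8: 9 = 9
This matches the lower bound, so 8 is optimal.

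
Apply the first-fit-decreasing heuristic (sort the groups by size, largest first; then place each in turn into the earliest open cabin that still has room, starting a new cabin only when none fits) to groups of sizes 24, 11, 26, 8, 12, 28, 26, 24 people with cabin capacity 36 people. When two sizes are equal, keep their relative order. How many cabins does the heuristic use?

5

Sorted descending: 28, 26, 26, 24, 24, 12, 11, 8.
  28 → cabin 1 (new)  [load 28/36]
  26 → cabin 2 (new)  [load 26/36]
  26 → cabin 3 (new)  [load 26/36]
  24 → cabin 4 (new)  [load 24/36]
  24 → cabin 5 (new)  [load 24/36]
  12 → cabin 4  [load 36/36]
  11 → cabin 5  [load 35/36]
  8 → cabin 1  [load 36/36]
5 cabins opened.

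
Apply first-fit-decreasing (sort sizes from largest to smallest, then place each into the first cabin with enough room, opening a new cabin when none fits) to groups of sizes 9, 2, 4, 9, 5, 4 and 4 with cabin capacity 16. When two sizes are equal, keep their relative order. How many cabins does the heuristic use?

3

Sorted descending: 9, 9, 5, 4, 4, 4, 2.
  9 → cabin 1 (new)  [load 9/16]
  9 → cabin 2 (new)  [load 9/16]
  5 → cabin 1  [load 14/16]
  4 → cabin 2  [load 13/16]
  4 → cabin 3 (new)  [load 4/16]
  4 → cabin 3  [load 8/16]
  2 → cabin 1  [load 16/16]
3 cabins opened.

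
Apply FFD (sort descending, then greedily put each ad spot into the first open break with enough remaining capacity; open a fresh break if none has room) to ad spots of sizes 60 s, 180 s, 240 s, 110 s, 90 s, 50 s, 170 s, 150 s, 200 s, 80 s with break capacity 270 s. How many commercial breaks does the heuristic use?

Sorted descending: 240, 200, 180, 170, 150, 110, 90, 80, 60, 50.
  240 → break 1 (new)  [load 240/270]
  200 → break 2 (new)  [load 200/270]
  180 → break 3 (new)  [load 180/270]
  170 → break 4 (new)  [load 170/270]
  150 → break 5 (new)  [load 150/270]
  110 → break 5  [load 260/270]
  90 → break 3  [load 270/270]
  80 → break 4  [load 250/270]
  60 → break 2  [load 260/270]
  50 → break 6 (new)  [load 50/270]
6 commercial breaks opened.

6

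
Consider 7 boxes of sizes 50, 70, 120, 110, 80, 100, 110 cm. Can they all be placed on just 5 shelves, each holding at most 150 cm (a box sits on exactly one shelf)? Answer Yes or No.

Yes

A valid assignment using 5 shelves:
  shelf 1: 120 = 120
  shelf 2: 110 = 110
  shelf 3: 110 = 110
  shelf 4: 100 + 50 = 150
  shelf 5: 80 + 70 = 150
Every load is within 150 cm, so 5 shelves suffice.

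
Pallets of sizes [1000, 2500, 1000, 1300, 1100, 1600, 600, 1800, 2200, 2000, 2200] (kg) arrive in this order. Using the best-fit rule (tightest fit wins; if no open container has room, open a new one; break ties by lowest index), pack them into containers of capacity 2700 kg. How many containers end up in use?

  1000 → container 1 (new)  [load 1000/2700]
  2500 → container 2 (new)  [load 2500/2700]
  1000 → container 1  [load 2000/2700]
  1300 → container 3 (new)  [load 1300/2700]
  1100 → container 3  [load 2400/2700]
  1600 → container 4 (new)  [load 1600/2700]
  600 → container 1  [load 2600/2700]
  1800 → container 5 (new)  [load 1800/2700]
  2200 → container 6 (new)  [load 2200/2700]
  2000 → container 7 (new)  [load 2000/2700]
  2200 → container 8 (new)  [load 2200/2700]
8 containers opened.

8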